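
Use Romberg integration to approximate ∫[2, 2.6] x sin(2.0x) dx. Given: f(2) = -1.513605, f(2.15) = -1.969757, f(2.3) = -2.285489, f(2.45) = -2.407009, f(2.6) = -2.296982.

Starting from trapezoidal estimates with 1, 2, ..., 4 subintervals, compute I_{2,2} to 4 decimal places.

-1.2944

I_{0,0} (trapezoid, 1 panel, h=0.6000): -1.143176
I_{1,0} (trapezoid, 2 panels, h=0.3000): -1.257235
I_{2,0} (trapezoid, 4 panels, h=0.1500): -1.285132
I_{1,1} = -1.257235 + (-1.257235 − (-1.143176))/3 = -1.295255
I_{2,1} = -1.285132 + (-1.285132 − (-1.257235))/3 = -1.294431
I_{2,2} = -1.294431 + (-1.294431 − (-1.295255))/15 = -1.294376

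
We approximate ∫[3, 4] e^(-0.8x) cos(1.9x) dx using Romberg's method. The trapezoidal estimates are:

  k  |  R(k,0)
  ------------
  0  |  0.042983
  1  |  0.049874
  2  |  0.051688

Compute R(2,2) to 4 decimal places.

Richardson extrapolation on the trapezoidal column (denominator 4−1=3):
R(1,1) = (4·0.049874 − 0.042983) / 3 = 0.052171
R(2,1) = (4·0.051688 − 0.049874) / 3 = 0.052293
R(2,2) = (16·0.052293 − 0.052171) / 15 = 0.052301

0.0523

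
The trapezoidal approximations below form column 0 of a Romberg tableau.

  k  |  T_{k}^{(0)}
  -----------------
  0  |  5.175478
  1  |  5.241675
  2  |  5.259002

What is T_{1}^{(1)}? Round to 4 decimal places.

5.2637

Richardson extrapolation on the trapezoidal column (denominator 4−1=3):
T_{1}^{(1)} = 5.241675 + (5.241675 − 5.175478)/3 = 5.263741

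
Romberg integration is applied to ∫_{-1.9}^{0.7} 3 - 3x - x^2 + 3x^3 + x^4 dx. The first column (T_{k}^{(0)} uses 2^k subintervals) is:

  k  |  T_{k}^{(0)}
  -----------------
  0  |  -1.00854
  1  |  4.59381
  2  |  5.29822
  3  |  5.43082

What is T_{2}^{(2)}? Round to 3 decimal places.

5.471

Richardson extrapolation on the trapezoidal column (denominator 4−1=3):
T_{1}^{(1)} = (4·4.59381 − (-1.00854)) / 3 = 6.46126
T_{2}^{(1)} = (4·5.29822 − 4.59381) / 3 = 5.53302
T_{2}^{(2)} = 5.53302 + (5.53302 − 6.46126)/15 = 5.47114
(Column j=1 coincides with Simpson's rule on the same nodes.)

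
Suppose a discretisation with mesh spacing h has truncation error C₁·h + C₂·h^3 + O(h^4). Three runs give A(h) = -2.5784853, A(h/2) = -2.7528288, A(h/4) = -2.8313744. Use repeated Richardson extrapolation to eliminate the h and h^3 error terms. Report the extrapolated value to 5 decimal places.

-2.90746

First eliminate the h term (factor 2^1 = 2):
  B₁ = (2·(-2.7528288) − (-2.5784853))/1 = -2.9271723
  B₂ = (2·(-2.8313744) − (-2.7528288))/1 = -2.9099200
Then eliminate the h^3 term (factor 2^3 = 8):
  (8·(-2.9099200) − (-2.9271723))/7 = -2.9074554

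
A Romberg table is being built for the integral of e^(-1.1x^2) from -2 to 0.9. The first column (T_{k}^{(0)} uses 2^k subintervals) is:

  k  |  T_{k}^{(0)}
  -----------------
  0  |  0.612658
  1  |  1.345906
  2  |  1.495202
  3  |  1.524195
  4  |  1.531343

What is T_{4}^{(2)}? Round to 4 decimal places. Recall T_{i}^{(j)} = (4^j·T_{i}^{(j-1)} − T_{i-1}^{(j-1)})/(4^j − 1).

T_{3}^{(1)} = (4·1.524195 − 1.495202) / 3 = 1.533859
T_{4}^{(1)} = 1.531343 + (1.531343 − 1.524195)/3 = 1.533726
T_{4}^{(2)} = 1.533726 + (1.533726 − 1.533859)/15 = 1.533717
(Column j=1 coincides with Simpson's rule on the same nodes.)

1.5337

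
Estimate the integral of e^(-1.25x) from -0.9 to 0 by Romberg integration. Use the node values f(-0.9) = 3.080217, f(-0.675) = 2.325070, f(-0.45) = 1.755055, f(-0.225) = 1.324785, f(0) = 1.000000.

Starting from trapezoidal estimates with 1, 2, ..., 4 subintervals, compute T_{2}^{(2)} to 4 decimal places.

T_{0}^{(0)} (trapezoid, 1 panel, h=0.9000): 1.836098
T_{1}^{(0)} (trapezoid, 2 panels, h=0.4500): 1.707824
T_{2}^{(0)} (trapezoid, 4 panels, h=0.2250): 1.675129
T_{1}^{(1)} = 1.707824 + (1.707824 − 1.836098)/3 = 1.665066
T_{2}^{(1)} = 1.675129 + (1.675129 − 1.707824)/3 = 1.664231
T_{2}^{(2)} = 1.664231 + (1.664231 − 1.665066)/15 = 1.664175

1.6642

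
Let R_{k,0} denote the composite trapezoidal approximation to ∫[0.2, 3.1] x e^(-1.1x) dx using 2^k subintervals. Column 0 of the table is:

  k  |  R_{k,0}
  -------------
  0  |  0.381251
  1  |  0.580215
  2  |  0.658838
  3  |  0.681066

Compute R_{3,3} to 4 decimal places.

0.6887

R_{1,1} = 0.580215 + (0.580215 − 0.381251)/3 = 0.646536
R_{2,1} = 0.658838 + (0.658838 − 0.580215)/3 = 0.685046
R_{3,1} = (4·0.681066 − 0.658838) / 3 = 0.688475
R_{2,2} = 0.685046 + (0.685046 − 0.646536)/15 = 0.687613
R_{3,2} = (16·0.688475 − 0.685046) / 15 = 0.688704
R_{3,3} = 0.688704 + (0.688704 − 0.687613)/63 = 0.688721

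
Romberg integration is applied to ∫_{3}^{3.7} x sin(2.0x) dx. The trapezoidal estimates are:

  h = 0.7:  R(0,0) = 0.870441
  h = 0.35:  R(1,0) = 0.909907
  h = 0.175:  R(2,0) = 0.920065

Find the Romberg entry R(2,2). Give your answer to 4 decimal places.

R(1,1) = (4·0.909907 − 0.870441) / 3 = 0.923062
R(2,1) = (4·0.920065 − 0.909907) / 3 = 0.923451
R(2,2) = (16·0.923451 − 0.923062) / 15 = 0.923477
(Column j=1 coincides with Simpson's rule on the same nodes.)

0.9235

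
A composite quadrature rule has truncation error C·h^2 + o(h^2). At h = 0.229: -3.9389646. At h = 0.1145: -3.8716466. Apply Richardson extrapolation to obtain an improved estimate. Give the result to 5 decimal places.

-3.84921

The leading error scales as h^2; refining by a factor of 2 reduces it by 2^2 = 4.
Extrapolated value = (4·A(h/2) − A(h)) / (4 − 1)
= (4·(-3.8716466) − (-3.9389646)) / 3
= -11.5476218 / 3 = -3.8492073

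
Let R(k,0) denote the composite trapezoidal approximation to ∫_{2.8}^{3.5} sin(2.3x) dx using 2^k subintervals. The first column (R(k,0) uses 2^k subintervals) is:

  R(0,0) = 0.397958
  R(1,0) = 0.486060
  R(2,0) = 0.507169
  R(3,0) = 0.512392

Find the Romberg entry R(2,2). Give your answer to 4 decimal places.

0.5141

R(1,1) = 0.486060 + (0.486060 − 0.397958)/3 = 0.515427
R(2,1) = 0.507169 + (0.507169 − 0.486060)/3 = 0.514205
R(2,2) = (16·0.514205 − 0.515427) / 15 = 0.514124
(Column j=1 coincides with Simpson's rule on the same nodes.)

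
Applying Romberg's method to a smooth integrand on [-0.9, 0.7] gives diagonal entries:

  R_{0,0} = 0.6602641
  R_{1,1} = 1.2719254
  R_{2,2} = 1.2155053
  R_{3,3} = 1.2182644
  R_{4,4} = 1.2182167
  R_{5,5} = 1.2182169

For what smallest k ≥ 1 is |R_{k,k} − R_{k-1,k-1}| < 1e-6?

|R_{1,1} − R_{0,0}| = 0.6116613 ≥ 1e-6
|R_{2,2} − R_{1,1}| = 0.0564201 ≥ 1e-6
|R_{3,3} − R_{2,2}| = 0.0027591 ≥ 1e-6
|R_{4,4} − R_{3,3}| = 0.0000477 ≥ 1e-6
|R_{5,5} − R_{4,4}| = 0.0000002 < 1e-6

k = 5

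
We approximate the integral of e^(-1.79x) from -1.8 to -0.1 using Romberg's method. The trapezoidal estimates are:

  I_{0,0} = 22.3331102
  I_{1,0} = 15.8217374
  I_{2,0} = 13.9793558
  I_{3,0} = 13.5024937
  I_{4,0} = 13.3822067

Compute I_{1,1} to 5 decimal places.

13.65128

Richardson extrapolation on the trapezoidal column (denominator 4−1=3):
I_{1,1} = (4·15.8217374 − 22.3331102) / 3 = 13.6512798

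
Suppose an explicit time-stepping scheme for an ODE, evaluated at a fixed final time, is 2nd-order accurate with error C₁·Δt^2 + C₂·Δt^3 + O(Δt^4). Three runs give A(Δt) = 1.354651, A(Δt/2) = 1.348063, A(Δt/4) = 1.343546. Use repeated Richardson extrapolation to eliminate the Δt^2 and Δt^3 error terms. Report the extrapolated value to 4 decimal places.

1.3415

First eliminate the Δt^2 term (factor 2^2 = 4):
  B₁ = (4·1.348063 − 1.354651)/3 = 1.345867
  B₂ = (4·1.343546 − 1.348063)/3 = 1.342040
Then eliminate the Δt^3 term (factor 2^3 = 8):
  (8·1.342040 − 1.345867)/7 = 1.341493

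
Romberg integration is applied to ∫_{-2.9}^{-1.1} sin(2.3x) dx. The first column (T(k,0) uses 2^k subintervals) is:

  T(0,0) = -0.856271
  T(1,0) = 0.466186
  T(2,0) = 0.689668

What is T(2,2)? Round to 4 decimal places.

0.7546

Richardson extrapolation on the trapezoidal column (denominator 4−1=3):
T(1,1) = (4·0.466186 − (-0.856271)) / 3 = 0.907005
T(2,1) = (4·0.689668 − 0.466186) / 3 = 0.764162
T(2,2) = 0.764162 + (0.764162 − 0.907005)/15 = 0.754639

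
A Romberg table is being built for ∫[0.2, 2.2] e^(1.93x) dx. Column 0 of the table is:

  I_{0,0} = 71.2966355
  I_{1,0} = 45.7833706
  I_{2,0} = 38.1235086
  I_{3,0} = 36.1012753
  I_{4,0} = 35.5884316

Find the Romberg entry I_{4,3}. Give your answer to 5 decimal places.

Richardson extrapolation on the trapezoidal column (denominator 4−1=3):
I_{2,1} = (4·38.1235086 − 45.7833706) / 3 = 35.5702213
I_{3,1} = (4·36.1012753 − 38.1235086) / 3 = 35.4271975
I_{4,1} = (4·35.5884316 − 36.1012753) / 3 = 35.4174837
I_{3,2} = (16·35.4271975 − 35.5702213) / 15 = 35.4176626
I_{4,2} = (16·35.4174837 − 35.4271975) / 15 = 35.4168361
I_{4,3} = (64·35.4168361 − 35.4176626) / 63 = 35.4168230

35.41682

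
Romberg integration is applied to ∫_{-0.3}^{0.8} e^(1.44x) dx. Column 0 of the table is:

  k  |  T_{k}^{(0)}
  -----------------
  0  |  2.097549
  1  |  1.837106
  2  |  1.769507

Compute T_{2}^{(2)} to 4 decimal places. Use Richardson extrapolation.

1.7468

T_{1}^{(1)} = (4·1.837106 − 2.097549) / 3 = 1.750292
T_{2}^{(1)} = 1.769507 + (1.769507 − 1.837106)/3 = 1.746974
T_{2}^{(2)} = (16·1.746974 − 1.750292) / 15 = 1.746753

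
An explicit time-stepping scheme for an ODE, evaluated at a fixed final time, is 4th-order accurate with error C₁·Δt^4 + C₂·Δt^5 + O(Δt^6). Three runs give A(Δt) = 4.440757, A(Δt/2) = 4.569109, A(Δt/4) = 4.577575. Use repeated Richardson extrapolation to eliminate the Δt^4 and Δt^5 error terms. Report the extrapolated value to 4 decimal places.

4.5782

First eliminate the Δt^4 term (factor 2^4 = 16):
  B₁ = (16·4.569109 − 4.440757)/15 = 4.577666
  B₂ = (16·4.577575 − 4.569109)/15 = 4.578139
Then eliminate the Δt^5 term (factor 2^5 = 32):
  (32·4.578139 − 4.577666)/31 = 4.578154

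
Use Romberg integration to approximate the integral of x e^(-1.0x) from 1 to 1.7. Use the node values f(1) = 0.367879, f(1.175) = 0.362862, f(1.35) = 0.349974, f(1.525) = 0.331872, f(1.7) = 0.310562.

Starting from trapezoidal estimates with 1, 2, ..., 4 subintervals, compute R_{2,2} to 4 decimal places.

R_{0,0} (trapezoid, 1 panel, h=0.7000): 0.237454
R_{1,0} (trapezoid, 2 panels, h=0.3500): 0.241218
R_{2,0} (trapezoid, 4 panels, h=0.1750): 0.242187
R_{1,1} = 0.241218 + (0.241218 − 0.237454)/3 = 0.242473
R_{2,1} = 0.242187 + (0.242187 − 0.241218)/3 = 0.242510
R_{2,2} = 0.242510 + (0.242510 − 0.242473)/15 = 0.242512

0.2425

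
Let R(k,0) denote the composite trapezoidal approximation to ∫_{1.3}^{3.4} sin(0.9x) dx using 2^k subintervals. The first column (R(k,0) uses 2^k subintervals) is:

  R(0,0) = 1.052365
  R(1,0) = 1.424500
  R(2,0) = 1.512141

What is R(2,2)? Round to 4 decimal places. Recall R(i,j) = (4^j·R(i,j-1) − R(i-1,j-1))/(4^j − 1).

R(1,1) = (4·1.424500 − 1.052365) / 3 = 1.548545
R(2,1) = 1.512141 + (1.512141 − 1.424500)/3 = 1.541355
R(2,2) = (16·1.541355 − 1.548545) / 15 = 1.540876

1.5409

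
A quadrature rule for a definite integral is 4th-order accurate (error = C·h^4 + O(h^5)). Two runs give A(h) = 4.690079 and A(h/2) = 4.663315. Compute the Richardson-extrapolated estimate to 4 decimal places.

4.6615

The leading error scales as h^4; refining by a factor of 2 reduces it by 2^4 = 16.
Extrapolated value = (16·A(h/2) − A(h)) / (16 − 1)
= (16·4.663315 − 4.690079) / 15
= 69.922961 / 15 = 4.661531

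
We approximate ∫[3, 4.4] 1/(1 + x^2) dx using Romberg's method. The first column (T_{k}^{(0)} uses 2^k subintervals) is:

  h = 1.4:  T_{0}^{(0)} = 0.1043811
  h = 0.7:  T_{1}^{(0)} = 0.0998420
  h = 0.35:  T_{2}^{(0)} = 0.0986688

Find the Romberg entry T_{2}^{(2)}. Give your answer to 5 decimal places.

0.09827

Richardson extrapolation on the trapezoidal column (denominator 4−1=3):
T_{1}^{(1)} = (4·0.0998420 − 0.1043811) / 3 = 0.0983290
T_{2}^{(1)} = 0.0986688 + (0.0986688 − 0.0998420)/3 = 0.0982777
T_{2}^{(2)} = (16·0.0982777 − 0.0983290) / 15 = 0.0982743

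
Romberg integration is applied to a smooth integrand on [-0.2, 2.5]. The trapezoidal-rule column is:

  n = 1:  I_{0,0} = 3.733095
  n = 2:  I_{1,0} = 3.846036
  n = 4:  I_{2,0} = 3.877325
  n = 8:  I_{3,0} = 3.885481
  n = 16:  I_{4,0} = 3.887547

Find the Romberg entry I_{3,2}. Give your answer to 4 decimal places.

3.8882

I_{2,1} = 3.877325 + (3.877325 − 3.846036)/3 = 3.887755
I_{3,1} = 3.885481 + (3.885481 − 3.877325)/3 = 3.888200
I_{3,2} = (16·3.888200 − 3.887755) / 15 = 3.888230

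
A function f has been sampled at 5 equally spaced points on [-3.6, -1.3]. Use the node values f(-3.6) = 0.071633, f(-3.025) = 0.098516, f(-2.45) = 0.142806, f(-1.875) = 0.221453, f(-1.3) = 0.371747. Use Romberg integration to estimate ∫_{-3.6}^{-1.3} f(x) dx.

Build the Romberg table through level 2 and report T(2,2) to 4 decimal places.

0.3848

T(0,0) (trapezoid, 1 panel, h=2.3000): 0.509887
T(1,0) (trapezoid, 2 panels, h=1.1500): 0.419170
T(2,0) (trapezoid, 4 panels, h=0.5750): 0.393567
T(1,1) = 0.419170 + (0.419170 − 0.509887)/3 = 0.388931
T(2,1) = 0.393567 + (0.393567 − 0.419170)/3 = 0.385033
T(2,2) = 0.385033 + (0.385033 − 0.388931)/15 = 0.384773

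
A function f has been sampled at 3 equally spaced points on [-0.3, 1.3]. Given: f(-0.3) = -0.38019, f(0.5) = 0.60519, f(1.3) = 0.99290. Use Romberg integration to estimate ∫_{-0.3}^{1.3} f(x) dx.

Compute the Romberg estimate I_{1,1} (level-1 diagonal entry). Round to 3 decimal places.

0.809

I_{0,0} (trapezoid, 1 panel, h=1.6000): 0.49017
I_{1,0} (trapezoid, 2 panels, h=0.8000): 0.72924
I_{1,1} = 0.72924 + (0.72924 − 0.49017)/3 = 0.80893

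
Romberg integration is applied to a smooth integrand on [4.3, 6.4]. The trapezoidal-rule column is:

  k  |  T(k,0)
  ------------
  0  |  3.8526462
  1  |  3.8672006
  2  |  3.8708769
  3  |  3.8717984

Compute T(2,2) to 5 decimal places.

Richardson extrapolation on the trapezoidal column (denominator 4−1=3):
T(1,1) = (4·3.8672006 − 3.8526462) / 3 = 3.8720521
T(2,1) = 3.8708769 + (3.8708769 − 3.8672006)/3 = 3.8721023
T(2,2) = 3.8721023 + (3.8721023 − 3.8720521)/15 = 3.8721056

3.87211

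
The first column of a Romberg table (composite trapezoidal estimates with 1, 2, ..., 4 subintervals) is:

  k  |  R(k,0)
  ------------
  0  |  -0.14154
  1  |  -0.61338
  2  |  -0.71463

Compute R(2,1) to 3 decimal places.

Richardson extrapolation on the trapezoidal column (denominator 4−1=3):
R(2,1) = (4·(-0.71463) − (-0.61338)) / 3 = -0.74838

-0.748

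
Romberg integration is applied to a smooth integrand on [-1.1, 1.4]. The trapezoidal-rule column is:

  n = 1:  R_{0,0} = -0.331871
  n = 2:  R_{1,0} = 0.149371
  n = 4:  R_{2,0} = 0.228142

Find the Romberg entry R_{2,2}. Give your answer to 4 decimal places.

Richardson extrapolation on the trapezoidal column (denominator 4−1=3):
R_{1,1} = (4·0.149371 − (-0.331871)) / 3 = 0.309785
R_{2,1} = (4·0.228142 − 0.149371) / 3 = 0.254399
R_{2,2} = (16·0.254399 − 0.309785) / 15 = 0.250707

0.2507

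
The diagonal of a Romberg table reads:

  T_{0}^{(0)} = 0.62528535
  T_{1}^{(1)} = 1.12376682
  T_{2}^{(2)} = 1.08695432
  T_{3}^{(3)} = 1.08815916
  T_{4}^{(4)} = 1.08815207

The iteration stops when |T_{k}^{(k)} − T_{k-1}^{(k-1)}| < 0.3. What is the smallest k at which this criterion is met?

|T_{1}^{(1)} − T_{0}^{(0)}| = 0.49848147 ≥ 0.3
|T_{2}^{(2)} − T_{1}^{(1)}| = 0.03681250 < 0.3

k = 2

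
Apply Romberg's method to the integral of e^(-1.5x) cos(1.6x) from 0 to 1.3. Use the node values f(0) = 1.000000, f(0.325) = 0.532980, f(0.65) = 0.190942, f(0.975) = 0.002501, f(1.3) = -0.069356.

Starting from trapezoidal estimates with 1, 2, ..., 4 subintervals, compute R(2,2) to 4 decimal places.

0.3747

R(0,0) (trapezoid, 1 panel, h=1.3000): 0.604919
R(1,0) (trapezoid, 2 panels, h=0.6500): 0.426572
R(2,0) (trapezoid, 4 panels, h=0.3250): 0.387317
R(1,1) = 0.426572 + (0.426572 − 0.604919)/3 = 0.367123
R(2,1) = 0.387317 + (0.387317 − 0.426572)/3 = 0.374232
R(2,2) = 0.374232 + (0.374232 − 0.367123)/15 = 0.374706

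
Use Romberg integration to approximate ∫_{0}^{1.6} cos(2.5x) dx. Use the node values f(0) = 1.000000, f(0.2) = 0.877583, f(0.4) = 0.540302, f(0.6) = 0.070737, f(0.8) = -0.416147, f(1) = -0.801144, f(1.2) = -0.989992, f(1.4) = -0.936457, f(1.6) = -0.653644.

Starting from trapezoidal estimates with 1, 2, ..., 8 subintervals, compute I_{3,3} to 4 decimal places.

I_{0,0} (trapezoid, 1 panel, h=1.6000): 0.277085
I_{1,0} (trapezoid, 2 panels, h=0.8000): -0.194375
I_{2,0} (trapezoid, 4 panels, h=0.4000): -0.277064
I_{3,0} (trapezoid, 8 panels, h=0.2000): -0.296388
I_{1,1} = -0.194375 + (-0.194375 − 0.277085)/3 = -0.351528
I_{2,1} = -0.277064 + (-0.277064 − (-0.194375))/3 = -0.304627
I_{3,1} = -0.296388 + (-0.296388 − (-0.277064))/3 = -0.302829
I_{2,2} = -0.304627 + (-0.304627 − (-0.351528))/15 = -0.301500
I_{3,2} = -0.302829 + (-0.302829 − (-0.304627))/15 = -0.302709
I_{3,3} = -0.302709 + (-0.302709 − (-0.301500))/63 = -0.302728

-0.3027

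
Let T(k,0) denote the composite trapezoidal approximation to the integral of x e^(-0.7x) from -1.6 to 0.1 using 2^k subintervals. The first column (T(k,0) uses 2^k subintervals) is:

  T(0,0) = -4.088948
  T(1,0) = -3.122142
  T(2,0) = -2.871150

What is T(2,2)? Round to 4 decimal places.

Richardson extrapolation on the trapezoidal column (denominator 4−1=3):
T(1,1) = (4·(-3.122142) − (-4.088948)) / 3 = -2.799873
T(2,1) = -2.871150 + (-2.871150 − (-3.122142))/3 = -2.787486
T(2,2) = -2.787486 + (-2.787486 − (-2.799873))/15 = -2.786660
(Column j=1 coincides with Simpson's rule on the same nodes.)

-2.7867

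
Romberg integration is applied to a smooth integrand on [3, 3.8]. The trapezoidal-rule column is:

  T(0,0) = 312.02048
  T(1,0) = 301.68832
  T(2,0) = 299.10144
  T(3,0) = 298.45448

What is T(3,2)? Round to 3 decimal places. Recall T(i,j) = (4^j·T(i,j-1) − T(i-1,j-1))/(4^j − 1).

298.239

T(2,1) = 299.10144 + (299.10144 − 301.68832)/3 = 298.23915
T(3,1) = (4·298.45448 − 299.10144) / 3 = 298.23883
T(3,2) = 298.23883 + (298.23883 − 298.23915)/15 = 298.23881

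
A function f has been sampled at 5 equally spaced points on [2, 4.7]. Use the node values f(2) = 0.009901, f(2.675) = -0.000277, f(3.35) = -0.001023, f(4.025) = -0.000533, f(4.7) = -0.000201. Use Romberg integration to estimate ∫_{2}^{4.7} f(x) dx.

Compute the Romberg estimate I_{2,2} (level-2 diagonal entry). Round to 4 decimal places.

I_{0,0} (trapezoid, 1 panel, h=2.7000): 0.013095
I_{1,0} (trapezoid, 2 panels, h=1.3500): 0.005166
I_{2,0} (trapezoid, 4 panels, h=0.6750): 0.002036
I_{1,1} = 0.005166 + (0.005166 − 0.013095)/3 = 0.002523
I_{2,1} = 0.002036 + (0.002036 − 0.005166)/3 = 0.000993
I_{2,2} = 0.000993 + (0.000993 − 0.002523)/15 = 0.000891

0.0009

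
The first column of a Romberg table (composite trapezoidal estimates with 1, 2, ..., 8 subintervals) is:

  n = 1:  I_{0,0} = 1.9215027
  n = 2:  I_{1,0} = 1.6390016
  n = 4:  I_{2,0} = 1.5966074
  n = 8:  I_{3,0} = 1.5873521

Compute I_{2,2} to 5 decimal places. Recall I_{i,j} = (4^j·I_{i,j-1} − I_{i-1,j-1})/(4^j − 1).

Richardson extrapolation on the trapezoidal column (denominator 4−1=3):
I_{1,1} = (4·1.6390016 − 1.9215027) / 3 = 1.5448346
I_{2,1} = 1.5966074 + (1.5966074 − 1.6390016)/3 = 1.5824760
I_{2,2} = 1.5824760 + (1.5824760 − 1.5448346)/15 = 1.5849854

1.58499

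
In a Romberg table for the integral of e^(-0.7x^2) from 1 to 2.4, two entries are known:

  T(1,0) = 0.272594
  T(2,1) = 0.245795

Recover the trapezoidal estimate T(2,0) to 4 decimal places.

0.2525

From T(2,1) = (4·T(2,0) − T(1,0))/3, solve for T(2,0):
4·T(2,0) = 3·0.245795 + 0.272594 = 1.009979
T(2,0) = 0.252495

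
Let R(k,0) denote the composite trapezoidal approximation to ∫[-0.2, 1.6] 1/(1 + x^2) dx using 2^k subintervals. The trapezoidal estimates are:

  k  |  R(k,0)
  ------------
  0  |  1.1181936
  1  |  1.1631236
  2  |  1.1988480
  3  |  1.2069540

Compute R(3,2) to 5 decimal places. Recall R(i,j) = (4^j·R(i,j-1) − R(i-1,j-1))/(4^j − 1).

Richardson extrapolation on the trapezoidal column (denominator 4−1=3):
R(2,1) = 1.1988480 + (1.1988480 − 1.1631236)/3 = 1.2107561
R(3,1) = 1.2069540 + (1.2069540 − 1.1988480)/3 = 1.2096560
R(3,2) = 1.2096560 + (1.2096560 − 1.2107561)/15 = 1.2095827

1.20958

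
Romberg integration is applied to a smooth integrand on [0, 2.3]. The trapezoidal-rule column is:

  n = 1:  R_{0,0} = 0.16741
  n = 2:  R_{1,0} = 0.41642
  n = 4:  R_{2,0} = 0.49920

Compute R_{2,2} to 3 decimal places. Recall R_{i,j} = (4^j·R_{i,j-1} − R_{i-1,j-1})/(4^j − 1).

0.529

Richardson extrapolation on the trapezoidal column (denominator 4−1=3):
R_{1,1} = 0.41642 + (0.41642 − 0.16741)/3 = 0.49942
R_{2,1} = (4·0.49920 − 0.41642) / 3 = 0.52679
R_{2,2} = (16·0.52679 − 0.49942) / 15 = 0.52861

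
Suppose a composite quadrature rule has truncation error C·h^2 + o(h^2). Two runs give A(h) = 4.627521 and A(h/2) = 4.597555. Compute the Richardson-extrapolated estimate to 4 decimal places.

Extrapolated value = (4·A(h/2) − A(h)) / (4 − 1)
= (4·4.597555 − 4.627521) / 3
= 13.762699 / 3 = 4.587566

4.5876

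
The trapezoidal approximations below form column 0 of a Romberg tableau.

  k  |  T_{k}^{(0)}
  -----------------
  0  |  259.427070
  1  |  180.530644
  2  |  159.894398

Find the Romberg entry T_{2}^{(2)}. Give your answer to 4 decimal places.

152.9346

Richardson extrapolation on the trapezoidal column (denominator 4−1=3):
T_{1}^{(1)} = 180.530644 + (180.530644 − 259.427070)/3 = 154.231835
T_{2}^{(1)} = 159.894398 + (159.894398 − 180.530644)/3 = 153.015649
T_{2}^{(2)} = 153.015649 + (153.015649 − 154.231835)/15 = 152.934570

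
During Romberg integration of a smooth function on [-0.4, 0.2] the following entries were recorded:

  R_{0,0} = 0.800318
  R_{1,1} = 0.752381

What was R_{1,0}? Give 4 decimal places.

0.7644

From R_{1,1} = (4·R_{1,0} − R_{0,0})/3, solve for R_{1,0}:
4·R_{1,0} = 3·0.752381 + 0.800318 = 3.057461
R_{1,0} = 0.764365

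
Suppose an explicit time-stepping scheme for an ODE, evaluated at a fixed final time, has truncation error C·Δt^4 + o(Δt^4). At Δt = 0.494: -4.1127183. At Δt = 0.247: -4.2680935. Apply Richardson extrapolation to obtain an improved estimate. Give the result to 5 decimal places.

Extrapolated value = (16·A(Δt/2) − A(Δt)) / (16 − 1)
= (16·(-4.2680935) − (-4.1127183)) / 15
= -64.1767777 / 15 = -4.2784518

-4.27845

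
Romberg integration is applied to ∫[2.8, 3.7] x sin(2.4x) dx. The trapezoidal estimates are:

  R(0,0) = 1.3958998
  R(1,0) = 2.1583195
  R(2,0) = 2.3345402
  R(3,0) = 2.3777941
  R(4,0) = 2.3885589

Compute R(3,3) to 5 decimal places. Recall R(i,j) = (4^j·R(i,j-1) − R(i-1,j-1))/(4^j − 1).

2.39214

R(1,1) = 2.1583195 + (2.1583195 − 1.3958998)/3 = 2.4124594
R(2,1) = (4·2.3345402 − 2.1583195) / 3 = 2.3932804
R(3,1) = 2.3777941 + (2.3777941 − 2.3345402)/3 = 2.3922121
R(2,2) = 2.3932804 + (2.3932804 − 2.4124594)/15 = 2.3920018
R(3,2) = (16·2.3922121 − 2.3932804) / 15 = 2.3921409
R(3,3) = (64·2.3921409 − 2.3920018) / 63 = 2.3921431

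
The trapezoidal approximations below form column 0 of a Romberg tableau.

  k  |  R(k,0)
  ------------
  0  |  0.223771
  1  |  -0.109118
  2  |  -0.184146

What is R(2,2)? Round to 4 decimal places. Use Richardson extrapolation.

-0.2084

Richardson extrapolation on the trapezoidal column (denominator 4−1=3):
R(1,1) = (4·(-0.109118) − 0.223771) / 3 = -0.220081
R(2,1) = -0.184146 + (-0.184146 − (-0.109118))/3 = -0.209155
R(2,2) = -0.209155 + (-0.209155 − (-0.220081))/15 = -0.208427
(Column j=1 coincides with Simpson's rule on the same nodes.)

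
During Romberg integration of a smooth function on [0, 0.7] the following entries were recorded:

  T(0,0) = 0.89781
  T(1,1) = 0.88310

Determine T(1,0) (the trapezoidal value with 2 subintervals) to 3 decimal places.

0.887

From T(1,1) = (4·T(1,0) − T(0,0))/3, solve for T(1,0):
4·T(1,0) = 3·0.88310 + 0.89781 = 3.54711
T(1,0) = 0.88678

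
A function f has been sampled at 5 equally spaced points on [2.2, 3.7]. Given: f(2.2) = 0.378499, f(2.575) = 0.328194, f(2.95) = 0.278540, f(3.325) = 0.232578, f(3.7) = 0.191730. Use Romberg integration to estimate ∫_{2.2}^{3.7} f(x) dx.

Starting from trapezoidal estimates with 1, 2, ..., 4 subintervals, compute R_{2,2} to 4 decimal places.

R_{0,0} (trapezoid, 1 panel, h=1.5000): 0.427672
R_{1,0} (trapezoid, 2 panels, h=0.7500): 0.422741
R_{2,0} (trapezoid, 4 panels, h=0.3750): 0.421660
R_{1,1} = 0.422741 + (0.422741 − 0.427672)/3 = 0.421097
R_{2,1} = 0.421660 + (0.421660 − 0.422741)/3 = 0.421300
R_{2,2} = 0.421300 + (0.421300 − 0.421097)/15 = 0.421314

0.4213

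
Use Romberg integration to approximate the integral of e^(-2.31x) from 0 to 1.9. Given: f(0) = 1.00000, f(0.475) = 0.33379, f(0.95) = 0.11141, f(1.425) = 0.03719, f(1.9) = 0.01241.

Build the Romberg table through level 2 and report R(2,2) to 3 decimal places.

R(0,0) (trapezoid, 1 panel, h=1.9000): 0.96179
R(1,0) (trapezoid, 2 panels, h=0.9500): 0.58673
R(2,0) (trapezoid, 4 panels, h=0.4750): 0.46958
R(1,1) = 0.58673 + (0.58673 − 0.96179)/3 = 0.46171
R(2,1) = 0.46958 + (0.46958 − 0.58673)/3 = 0.43053
R(2,2) = 0.43053 + (0.43053 − 0.46171)/15 = 0.42845

0.428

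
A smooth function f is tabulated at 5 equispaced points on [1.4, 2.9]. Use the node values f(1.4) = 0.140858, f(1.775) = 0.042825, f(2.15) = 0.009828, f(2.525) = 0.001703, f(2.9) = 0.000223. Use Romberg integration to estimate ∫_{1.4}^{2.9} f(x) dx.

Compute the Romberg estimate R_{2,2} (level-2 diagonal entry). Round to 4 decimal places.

0.0422

R_{0,0} (trapezoid, 1 panel, h=1.5000): 0.105811
R_{1,0} (trapezoid, 2 panels, h=0.7500): 0.060276
R_{2,0} (trapezoid, 4 panels, h=0.3750): 0.046836
R_{1,1} = 0.060276 + (0.060276 − 0.105811)/3 = 0.045098
R_{2,1} = 0.046836 + (0.046836 − 0.060276)/3 = 0.042356
R_{2,2} = 0.042356 + (0.042356 − 0.045098)/15 = 0.042173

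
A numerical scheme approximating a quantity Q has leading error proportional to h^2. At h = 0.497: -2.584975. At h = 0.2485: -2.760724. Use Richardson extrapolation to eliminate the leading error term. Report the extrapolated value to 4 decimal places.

Extrapolated value = (4·A(h/2) − A(h)) / (4 − 1)
= (4·(-2.760724) − (-2.584975)) / 3
= -8.457921 / 3 = -2.819307

-2.8193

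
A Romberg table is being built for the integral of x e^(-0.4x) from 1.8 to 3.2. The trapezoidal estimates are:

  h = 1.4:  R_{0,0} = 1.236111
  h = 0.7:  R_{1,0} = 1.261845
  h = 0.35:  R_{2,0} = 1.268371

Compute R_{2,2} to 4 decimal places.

R_{1,1} = (4·1.261845 − 1.236111) / 3 = 1.270423
R_{2,1} = 1.268371 + (1.268371 − 1.261845)/3 = 1.270546
R_{2,2} = 1.270546 + (1.270546 − 1.270423)/15 = 1.270554

1.2706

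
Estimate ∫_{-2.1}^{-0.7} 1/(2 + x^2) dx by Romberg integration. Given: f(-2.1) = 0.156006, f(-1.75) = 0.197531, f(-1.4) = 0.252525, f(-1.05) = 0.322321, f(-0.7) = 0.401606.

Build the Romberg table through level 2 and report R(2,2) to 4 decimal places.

R(0,0) (trapezoid, 1 panel, h=1.4000): 0.390328
R(1,0) (trapezoid, 2 panels, h=0.7000): 0.371932
R(2,0) (trapezoid, 4 panels, h=0.3500): 0.367914
R(1,1) = 0.371932 + (0.371932 − 0.390328)/3 = 0.365800
R(2,1) = 0.367914 + (0.367914 − 0.371932)/3 = 0.366575
R(2,2) = 0.366575 + (0.366575 − 0.365800)/15 = 0.366627

0.3666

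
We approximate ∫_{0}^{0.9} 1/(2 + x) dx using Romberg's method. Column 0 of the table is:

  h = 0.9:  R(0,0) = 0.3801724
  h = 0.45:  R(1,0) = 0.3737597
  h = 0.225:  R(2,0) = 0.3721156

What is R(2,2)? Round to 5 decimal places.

0.37156

Richardson extrapolation on the trapezoidal column (denominator 4−1=3):
R(1,1) = (4·0.3737597 − 0.3801724) / 3 = 0.3716221
R(2,1) = 0.3721156 + (0.3721156 − 0.3737597)/3 = 0.3715676
R(2,2) = 0.3715676 + (0.3715676 − 0.3716221)/15 = 0.3715640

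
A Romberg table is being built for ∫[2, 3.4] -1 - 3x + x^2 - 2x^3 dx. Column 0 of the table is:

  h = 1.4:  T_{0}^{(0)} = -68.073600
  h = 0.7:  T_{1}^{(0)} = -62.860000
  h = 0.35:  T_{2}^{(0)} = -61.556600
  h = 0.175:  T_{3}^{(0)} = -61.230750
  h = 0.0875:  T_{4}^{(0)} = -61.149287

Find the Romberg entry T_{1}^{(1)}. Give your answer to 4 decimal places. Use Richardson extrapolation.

-61.1221

T_{1}^{(1)} = (4·(-62.860000) − (-68.073600)) / 3 = -61.122133
(Column j=1 coincides with Simpson's rule on the same nodes.)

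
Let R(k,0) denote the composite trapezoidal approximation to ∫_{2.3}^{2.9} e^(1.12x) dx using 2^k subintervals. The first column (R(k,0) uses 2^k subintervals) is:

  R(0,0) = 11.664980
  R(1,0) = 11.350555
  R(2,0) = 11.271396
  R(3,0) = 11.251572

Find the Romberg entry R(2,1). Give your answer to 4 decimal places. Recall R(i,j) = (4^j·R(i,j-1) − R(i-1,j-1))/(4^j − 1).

Richardson extrapolation on the trapezoidal column (denominator 4−1=3):
R(2,1) = (4·11.271396 − 11.350555) / 3 = 11.245010
(Column j=1 coincides with Simpson's rule on the same nodes.)

11.2450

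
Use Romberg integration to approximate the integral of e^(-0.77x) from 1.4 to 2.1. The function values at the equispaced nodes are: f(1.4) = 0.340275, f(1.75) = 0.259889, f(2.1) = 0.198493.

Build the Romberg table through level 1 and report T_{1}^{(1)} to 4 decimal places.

0.1841

T_{0}^{(0)} (trapezoid, 1 panel, h=0.7000): 0.188569
T_{1}^{(0)} (trapezoid, 2 panels, h=0.3500): 0.185246
T_{1}^{(1)} = 0.185246 + (0.185246 − 0.188569)/3 = 0.184138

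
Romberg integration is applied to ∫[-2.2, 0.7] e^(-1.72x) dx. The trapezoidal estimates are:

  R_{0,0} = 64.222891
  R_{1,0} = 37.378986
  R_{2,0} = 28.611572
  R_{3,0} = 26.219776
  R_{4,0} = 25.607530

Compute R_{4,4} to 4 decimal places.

R_{1,1} = (4·37.378986 − 64.222891) / 3 = 28.431018
R_{2,1} = 28.611572 + (28.611572 − 37.378986)/3 = 25.689101
R_{3,1} = 26.219776 + (26.219776 − 28.611572)/3 = 25.422511
R_{4,1} = (4·25.607530 − 26.219776) / 3 = 25.403448
R_{2,2} = (16·25.689101 − 28.431018) / 15 = 25.506307
R_{3,2} = (16·25.422511 − 25.689101) / 15 = 25.404738
R_{4,2} = 25.403448 + (25.403448 − 25.422511)/15 = 25.402177
R_{3,3} = 25.404738 + (25.404738 − 25.506307)/63 = 25.403126
R_{4,3} = 25.402177 + (25.402177 − 25.404738)/63 = 25.402136
R_{4,4} = (256·25.402136 − 25.403126) / 255 = 25.402132

25.4021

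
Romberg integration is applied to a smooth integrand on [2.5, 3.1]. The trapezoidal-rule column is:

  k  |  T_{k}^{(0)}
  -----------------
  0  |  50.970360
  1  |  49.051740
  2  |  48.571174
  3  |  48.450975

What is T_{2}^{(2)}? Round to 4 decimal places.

48.4109

Richardson extrapolation on the trapezoidal column (denominator 4−1=3):
T_{1}^{(1)} = (4·49.051740 − 50.970360) / 3 = 48.412200
T_{2}^{(1)} = (4·48.571174 − 49.051740) / 3 = 48.410985
T_{2}^{(2)} = 48.410985 + (48.410985 − 48.412200)/15 = 48.410904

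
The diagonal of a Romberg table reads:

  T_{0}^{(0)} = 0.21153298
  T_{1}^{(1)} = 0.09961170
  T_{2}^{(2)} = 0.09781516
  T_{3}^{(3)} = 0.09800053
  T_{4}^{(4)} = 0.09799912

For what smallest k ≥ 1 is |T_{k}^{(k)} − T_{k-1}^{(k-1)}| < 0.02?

k = 2

|T_{1}^{(1)} − T_{0}^{(0)}| = 0.11192128 ≥ 0.02
|T_{2}^{(2)} − T_{1}^{(1)}| = 0.00179654 < 0.02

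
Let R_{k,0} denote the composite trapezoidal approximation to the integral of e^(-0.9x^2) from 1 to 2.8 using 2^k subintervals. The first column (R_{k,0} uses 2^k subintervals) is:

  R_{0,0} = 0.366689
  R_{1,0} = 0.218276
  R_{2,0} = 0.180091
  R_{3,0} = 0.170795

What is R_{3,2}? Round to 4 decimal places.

R_{2,1} = 0.180091 + (0.180091 − 0.218276)/3 = 0.167363
R_{3,1} = (4·0.170795 − 0.180091) / 3 = 0.167696
R_{3,2} = (16·0.167696 − 0.167363) / 15 = 0.167718
(Column j=1 coincides with Simpson's rule on the same nodes.)

0.1677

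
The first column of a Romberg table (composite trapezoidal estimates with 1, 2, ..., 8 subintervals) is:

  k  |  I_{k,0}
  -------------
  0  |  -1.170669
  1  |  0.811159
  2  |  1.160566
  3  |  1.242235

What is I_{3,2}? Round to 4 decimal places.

1.2690

I_{2,1} = (4·1.160566 − 0.811159) / 3 = 1.277035
I_{3,1} = (4·1.242235 − 1.160566) / 3 = 1.269458
I_{3,2} = 1.269458 + (1.269458 − 1.277035)/15 = 1.268953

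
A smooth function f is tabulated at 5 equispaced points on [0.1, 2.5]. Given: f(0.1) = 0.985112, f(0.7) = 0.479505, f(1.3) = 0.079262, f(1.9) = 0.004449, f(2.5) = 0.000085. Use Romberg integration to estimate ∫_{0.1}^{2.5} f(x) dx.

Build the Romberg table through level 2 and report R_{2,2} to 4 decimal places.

R_{0,0} (trapezoid, 1 panel, h=2.4000): 1.182236
R_{1,0} (trapezoid, 2 panels, h=1.2000): 0.686233
R_{2,0} (trapezoid, 4 panels, h=0.6000): 0.633489
R_{1,1} = 0.686233 + (0.686233 − 1.182236)/3 = 0.520899
R_{2,1} = 0.633489 + (0.633489 − 0.686233)/3 = 0.615908
R_{2,2} = 0.615908 + (0.615908 − 0.520899)/15 = 0.622242

0.6222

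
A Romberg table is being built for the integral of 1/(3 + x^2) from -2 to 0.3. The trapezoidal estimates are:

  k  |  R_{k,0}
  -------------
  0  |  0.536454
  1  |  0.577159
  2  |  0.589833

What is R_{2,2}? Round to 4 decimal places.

Richardson extrapolation on the trapezoidal column (denominator 4−1=3):
R_{1,1} = 0.577159 + (0.577159 − 0.536454)/3 = 0.590727
R_{2,1} = (4·0.589833 − 0.577159) / 3 = 0.594058
R_{2,2} = 0.594058 + (0.594058 − 0.590727)/15 = 0.594280
(Column j=1 coincides with Simpson's rule on the same nodes.)

0.5943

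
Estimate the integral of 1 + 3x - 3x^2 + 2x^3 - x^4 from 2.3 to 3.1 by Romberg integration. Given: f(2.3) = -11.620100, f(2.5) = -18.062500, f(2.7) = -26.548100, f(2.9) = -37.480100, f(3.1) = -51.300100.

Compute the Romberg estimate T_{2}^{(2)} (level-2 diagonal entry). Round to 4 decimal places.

-22.5456

T_{0}^{(0)} (trapezoid, 1 panel, h=0.8000): -25.168080
T_{1}^{(0)} (trapezoid, 2 panels, h=0.4000): -23.203280
T_{2}^{(0)} (trapezoid, 4 panels, h=0.2000): -22.710160
T_{1}^{(1)} = -23.203280 + (-23.203280 − (-25.168080))/3 = -22.548347
T_{2}^{(1)} = -22.710160 + (-22.710160 − (-23.203280))/3 = -22.545787
T_{2}^{(2)} = -22.545787 + (-22.545787 − (-22.548347))/15 = -22.545616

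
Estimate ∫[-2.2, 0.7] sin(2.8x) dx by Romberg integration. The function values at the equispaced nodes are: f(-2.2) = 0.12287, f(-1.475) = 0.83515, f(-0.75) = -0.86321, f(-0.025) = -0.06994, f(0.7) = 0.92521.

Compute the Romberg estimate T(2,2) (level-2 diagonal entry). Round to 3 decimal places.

0.692

T(0,0) (trapezoid, 1 panel, h=2.9000): 1.51972
T(1,0) (trapezoid, 2 panels, h=1.4500): -0.49180
T(2,0) (trapezoid, 4 panels, h=0.7250): 0.30888
T(1,1) = -0.49180 + (-0.49180 − 1.51972)/3 = -1.16231
T(2,1) = 0.30888 + (0.30888 − (-0.49180))/3 = 0.57577
T(2,2) = 0.57577 + (0.57577 − (-1.16231))/15 = 0.69164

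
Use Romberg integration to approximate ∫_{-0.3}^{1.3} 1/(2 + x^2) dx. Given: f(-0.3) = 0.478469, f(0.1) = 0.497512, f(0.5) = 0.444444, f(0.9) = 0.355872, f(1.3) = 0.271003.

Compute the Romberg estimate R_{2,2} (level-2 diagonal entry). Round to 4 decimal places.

0.6736

R_{0,0} (trapezoid, 1 panel, h=1.6000): 0.599578
R_{1,0} (trapezoid, 2 panels, h=0.8000): 0.655344
R_{2,0} (trapezoid, 4 panels, h=0.4000): 0.669026
R_{1,1} = 0.655344 + (0.655344 − 0.599578)/3 = 0.673933
R_{2,1} = 0.669026 + (0.669026 − 0.655344)/3 = 0.673587
R_{2,2} = 0.673587 + (0.673587 − 0.673933)/15 = 0.673564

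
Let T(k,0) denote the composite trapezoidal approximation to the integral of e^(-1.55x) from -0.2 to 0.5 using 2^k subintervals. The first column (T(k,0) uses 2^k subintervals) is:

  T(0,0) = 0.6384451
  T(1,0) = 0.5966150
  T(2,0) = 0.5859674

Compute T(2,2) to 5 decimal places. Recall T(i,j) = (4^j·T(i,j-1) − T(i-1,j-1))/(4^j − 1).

0.58240

T(1,1) = 0.5966150 + (0.5966150 − 0.6384451)/3 = 0.5826716
T(2,1) = (4·0.5859674 − 0.5966150) / 3 = 0.5824182
T(2,2) = 0.5824182 + (0.5824182 − 0.5826716)/15 = 0.5824013
(Column j=1 coincides with Simpson's rule on the same nodes.)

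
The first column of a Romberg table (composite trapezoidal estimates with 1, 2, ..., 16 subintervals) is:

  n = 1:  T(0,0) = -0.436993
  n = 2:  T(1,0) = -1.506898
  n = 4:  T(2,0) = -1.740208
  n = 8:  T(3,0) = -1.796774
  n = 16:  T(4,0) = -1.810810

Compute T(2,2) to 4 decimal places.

-1.8149

T(1,1) = (4·(-1.506898) − (-0.436993)) / 3 = -1.863533
T(2,1) = -1.740208 + (-1.740208 − (-1.506898))/3 = -1.817978
T(2,2) = (16·(-1.817978) − (-1.863533)) / 15 = -1.814941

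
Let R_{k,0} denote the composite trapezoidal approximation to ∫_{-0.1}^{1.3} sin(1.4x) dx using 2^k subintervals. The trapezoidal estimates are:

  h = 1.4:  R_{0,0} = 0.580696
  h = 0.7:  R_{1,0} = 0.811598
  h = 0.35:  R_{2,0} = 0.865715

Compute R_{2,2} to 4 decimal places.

0.8834

R_{1,1} = 0.811598 + (0.811598 − 0.580696)/3 = 0.888565
R_{2,1} = 0.865715 + (0.865715 − 0.811598)/3 = 0.883754
R_{2,2} = 0.883754 + (0.883754 − 0.888565)/15 = 0.883433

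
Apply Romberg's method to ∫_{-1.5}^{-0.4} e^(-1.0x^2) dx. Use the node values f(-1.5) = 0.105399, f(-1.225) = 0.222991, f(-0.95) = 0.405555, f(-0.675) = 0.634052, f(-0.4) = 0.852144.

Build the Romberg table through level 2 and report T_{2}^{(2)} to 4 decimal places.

T_{0}^{(0)} (trapezoid, 1 panel, h=1.1000): 0.526649
T_{1}^{(0)} (trapezoid, 2 panels, h=0.5500): 0.486380
T_{2}^{(0)} (trapezoid, 4 panels, h=0.2750): 0.478877
T_{1}^{(1)} = 0.486380 + (0.486380 − 0.526649)/3 = 0.472957
T_{2}^{(1)} = 0.478877 + (0.478877 − 0.486380)/3 = 0.476376
T_{2}^{(2)} = 0.476376 + (0.476376 − 0.472957)/15 = 0.476604

0.4766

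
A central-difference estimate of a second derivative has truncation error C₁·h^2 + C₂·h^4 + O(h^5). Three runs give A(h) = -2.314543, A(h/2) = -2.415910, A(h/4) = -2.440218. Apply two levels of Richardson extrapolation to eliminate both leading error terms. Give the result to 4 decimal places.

First eliminate the h^2 term (factor 2^2 = 4):
  B₁ = (4·(-2.415910) − (-2.314543))/3 = -2.449699
  B₂ = (4·(-2.440218) − (-2.415910))/3 = -2.448321
Then eliminate the h^4 term (factor 2^4 = 16):
  (16·(-2.448321) − (-2.449699))/15 = -2.448229

-2.4482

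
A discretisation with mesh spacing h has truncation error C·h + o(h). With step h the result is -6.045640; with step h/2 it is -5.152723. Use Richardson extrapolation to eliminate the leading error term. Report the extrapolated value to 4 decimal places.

Extrapolated value = (2·A(h/2) − A(h)) / (2 − 1)
= (2·(-5.152723) − (-6.045640)) / 1
= -4.259806 / 1 = -4.259806

-4.2598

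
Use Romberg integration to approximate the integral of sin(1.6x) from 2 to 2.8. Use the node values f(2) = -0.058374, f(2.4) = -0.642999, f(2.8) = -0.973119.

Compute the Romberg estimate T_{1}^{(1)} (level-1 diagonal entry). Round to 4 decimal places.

-0.4805

T_{0}^{(0)} (trapezoid, 1 panel, h=0.8000): -0.412597
T_{1}^{(0)} (trapezoid, 2 panels, h=0.4000): -0.463498
T_{1}^{(1)} = -0.463498 + (-0.463498 − (-0.412597))/3 = -0.480465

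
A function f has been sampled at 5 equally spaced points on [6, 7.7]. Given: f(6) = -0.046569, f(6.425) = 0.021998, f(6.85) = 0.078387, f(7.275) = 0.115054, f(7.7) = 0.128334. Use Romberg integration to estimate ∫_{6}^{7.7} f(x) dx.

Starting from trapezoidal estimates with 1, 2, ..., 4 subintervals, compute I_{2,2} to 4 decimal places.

0.1114

I_{0,0} (trapezoid, 1 panel, h=1.7000): 0.069500
I_{1,0} (trapezoid, 2 panels, h=0.8500): 0.101379
I_{2,0} (trapezoid, 4 panels, h=0.4250): 0.108937
I_{1,1} = 0.101379 + (0.101379 − 0.069500)/3 = 0.112005
I_{2,1} = 0.108937 + (0.108937 − 0.101379)/3 = 0.111456
I_{2,2} = 0.111456 + (0.111456 − 0.112005)/15 = 0.111419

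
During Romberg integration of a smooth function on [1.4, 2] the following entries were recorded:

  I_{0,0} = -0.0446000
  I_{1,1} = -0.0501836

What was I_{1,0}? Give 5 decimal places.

From I_{1,1} = (4·I_{1,0} − I_{0,0})/3, solve for I_{1,0}:
4·I_{1,0} = 3·(-0.0501836) + (-0.0446000) = -0.1951508
I_{1,0} = -0.0487877

-0.04879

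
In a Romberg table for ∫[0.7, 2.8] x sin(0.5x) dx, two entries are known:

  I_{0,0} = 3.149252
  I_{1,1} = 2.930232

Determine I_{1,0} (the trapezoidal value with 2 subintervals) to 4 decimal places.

From I_{1,1} = (4·I_{1,0} − I_{0,0})/3, solve for I_{1,0}:
4·I_{1,0} = 3·2.930232 + 3.149252 = 11.939948
I_{1,0} = 2.984987

2.9850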